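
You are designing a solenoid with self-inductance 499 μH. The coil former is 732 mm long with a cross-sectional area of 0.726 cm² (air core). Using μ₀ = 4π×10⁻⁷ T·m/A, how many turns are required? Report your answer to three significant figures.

A = 0.726 cm² = 7.260×10^-5 m².
From L = μ₀N²A/ℓ, N = √(Lℓ / (μ₀A)).
N = √[(4.990×10^-4)(0.732) / ((4π×10⁻⁷)×7.260×10^-5)] = √(4.004×10^6) ≈ 2000.9.

N ≈ 2000 turns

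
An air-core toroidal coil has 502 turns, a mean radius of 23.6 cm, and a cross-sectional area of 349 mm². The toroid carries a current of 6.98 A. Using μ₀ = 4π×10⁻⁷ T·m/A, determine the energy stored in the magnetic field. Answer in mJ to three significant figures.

U ≈ 1.82 mJ

L = μ₀N²A/(2πR) = (4π×10⁻⁷)(502)²(3.490×10^-4)/(2π×0.236) = 7.453×10^-5 H.
U = ½LI² = ½(7.453×10^-5)(6.98)² = 1.816×10^-3 J.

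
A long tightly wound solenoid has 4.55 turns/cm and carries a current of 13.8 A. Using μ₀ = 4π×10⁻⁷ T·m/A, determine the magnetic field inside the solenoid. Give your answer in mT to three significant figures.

B ≈ 7.89 mT

Inside a long solenoid, B = μ₀nI.
B = (4π×10⁻⁷)(455 m⁻¹)(13.8 A) = 7.890×10^-3 T.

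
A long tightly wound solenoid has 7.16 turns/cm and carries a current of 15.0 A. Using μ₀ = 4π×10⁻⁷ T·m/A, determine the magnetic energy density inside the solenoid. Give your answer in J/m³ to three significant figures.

u ≈ 72.5 J/m³

B = μ₀nI = (4π×10⁻⁷)(716)(15.0) = 1.350×10^-2 T.
u = B²/(2μ₀) = (1.350×10^-2)²/(2×4π×10⁻⁷) = 72.48 J/m³.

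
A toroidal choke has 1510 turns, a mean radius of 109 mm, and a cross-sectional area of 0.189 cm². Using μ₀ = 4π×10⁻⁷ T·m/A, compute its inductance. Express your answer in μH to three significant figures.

L ≈ 79.1 μH

For a thin toroid, L = μ₀N²A/(2πR).
L = (4π×10⁻⁷)(1510)²(1.890×10^-5) / (2π×0.109 m) = 7.907×10^-5 H.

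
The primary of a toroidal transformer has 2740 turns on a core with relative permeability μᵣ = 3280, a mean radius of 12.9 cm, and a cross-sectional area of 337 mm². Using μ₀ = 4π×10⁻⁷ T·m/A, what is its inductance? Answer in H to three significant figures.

For a thin toroid, L = μ₀μᵣN²A/(2πR).
L = (4π×10⁻⁷)(3280)(2740)²(3.370×10^-4) / (2π×0.129 m) = 12.87 H.

L ≈ 12.9 H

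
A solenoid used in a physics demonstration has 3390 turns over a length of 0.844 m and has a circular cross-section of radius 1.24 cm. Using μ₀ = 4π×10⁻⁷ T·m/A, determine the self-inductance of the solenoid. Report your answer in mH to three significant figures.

L ≈ 8.27 mH

A = πr² = π(1.240×10^-2 m)² = 4.831×10^-4 m².
For a long solenoid, L = μ₀N²A/ℓ.
L = (4π×10⁻⁷)(3390)²(4.831×10^-4)/(0.844 m) = 8.265×10^-3 H.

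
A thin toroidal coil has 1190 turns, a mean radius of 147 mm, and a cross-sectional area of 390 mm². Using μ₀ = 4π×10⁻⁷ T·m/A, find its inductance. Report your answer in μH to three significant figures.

L ≈ 751 μH

For a thin toroid, L = μ₀N²A/(2πR).
L = (4π×10⁻⁷)(1190)²(3.900×10^-4) / (2π×0.147 m) = 7.514×10^-4 H.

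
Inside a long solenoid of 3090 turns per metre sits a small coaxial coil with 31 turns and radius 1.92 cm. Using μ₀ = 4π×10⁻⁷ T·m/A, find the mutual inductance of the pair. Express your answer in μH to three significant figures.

The outer solenoid produces a uniform field B₁ = μ₀n₁I₁ across the inner coil,
so the flux linkage is N₂Φ = N₂B₁A₂ = μ₀n₁N₂A₂·I₁, giving M = μ₀n₁N₂A₂.
A₂ = πr² = π(1.920×10^-2 m)² = 1.158×10^-3 m².
M = (4π×10⁻⁷)(3090)(31)(1.158×10^-3) = 1.394×10^-4 H.

M ≈ 139 μH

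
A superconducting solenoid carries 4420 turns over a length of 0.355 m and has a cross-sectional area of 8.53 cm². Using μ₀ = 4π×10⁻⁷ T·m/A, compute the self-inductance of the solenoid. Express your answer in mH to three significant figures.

A = 8.53 cm² = 8.530×10^-4 m².
For a long solenoid, L = μ₀N²A/ℓ.
L = (4π×10⁻⁷)(4420)²(8.530×10^-4)/(0.355 m) = 5.899×10^-2 H.

L ≈ 59.0 mH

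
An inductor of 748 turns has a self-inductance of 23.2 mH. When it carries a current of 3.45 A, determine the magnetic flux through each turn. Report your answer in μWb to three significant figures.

Φ_B ≈ 107 μWb

From L = NΦ_B/I, the flux per turn is Φ_B = LI/N.
Φ_B = (2.320×10^-2 H)(3.45 A)/748 = 1.070×10^-4 Wb.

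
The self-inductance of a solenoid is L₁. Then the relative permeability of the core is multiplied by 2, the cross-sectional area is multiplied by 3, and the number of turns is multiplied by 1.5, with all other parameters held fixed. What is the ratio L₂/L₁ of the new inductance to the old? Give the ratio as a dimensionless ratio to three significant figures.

L₂/L₁ = 13.5

For a solenoid, L ∝ μᵣN²A/ℓ.
L₂/L₁ = (2) × (3) × (1.5)^2 = 13.5.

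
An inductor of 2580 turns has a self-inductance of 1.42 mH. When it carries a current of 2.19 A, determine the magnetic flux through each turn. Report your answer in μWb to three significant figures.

Φ_B ≈ 1.21 μWb

From L = NΦ_B/I, the flux per turn is Φ_B = LI/N.
Φ_B = (1.420×10^-3 H)(2.19 A)/2580 = 1.205×10^-6 Wb.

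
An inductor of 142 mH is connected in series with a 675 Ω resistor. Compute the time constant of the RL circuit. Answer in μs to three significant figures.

τ ≈ 210 μs

τ = L/R = (0.142 H)/(675 Ω) = 2.104×10^-4 s.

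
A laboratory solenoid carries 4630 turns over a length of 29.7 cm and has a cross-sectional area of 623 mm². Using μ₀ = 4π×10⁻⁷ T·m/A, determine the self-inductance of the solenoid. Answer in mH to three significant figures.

L ≈ 56.5 mH

A = 623 mm² = 6.230×10^-4 m².
For a long solenoid, L = μ₀N²A/ℓ.
L = (4π×10⁻⁷)(4630)²(6.230×10^-4)/(0.297 m) = 5.651×10^-2 H.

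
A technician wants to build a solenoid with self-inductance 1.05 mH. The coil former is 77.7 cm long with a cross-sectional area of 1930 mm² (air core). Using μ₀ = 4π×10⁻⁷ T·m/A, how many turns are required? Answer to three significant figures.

N ≈ 580 turns

A = 1930 mm² = 1.930×10^-3 m².
From L = μ₀N²A/ℓ, N = √(Lℓ / (μ₀A)).
N = √[(1.050×10^-3)(0.777) / ((4π×10⁻⁷)×1.930×10^-3)] = √(3.364×10^5) ≈ 580.0.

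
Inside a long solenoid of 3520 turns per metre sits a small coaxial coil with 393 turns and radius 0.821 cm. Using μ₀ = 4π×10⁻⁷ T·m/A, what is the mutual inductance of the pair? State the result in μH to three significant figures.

The outer solenoid produces a uniform field B₁ = μ₀n₁I₁ across the inner coil,
so the flux linkage is N₂Φ = N₂B₁A₂ = μ₀n₁N₂A₂·I₁, giving M = μ₀n₁N₂A₂.
A₂ = πr² = π(8.210×10^-3 m)² = 2.118×10^-4 m².
M = (4π×10⁻⁷)(3520)(393)(2.118×10^-4) = 3.681×10^-4 H.

M ≈ 368 μH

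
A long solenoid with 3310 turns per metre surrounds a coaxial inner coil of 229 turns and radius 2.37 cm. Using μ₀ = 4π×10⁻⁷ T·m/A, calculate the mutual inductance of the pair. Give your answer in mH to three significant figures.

M ≈ 1.68 mH

The outer solenoid produces a uniform field B₁ = μ₀n₁I₁ across the inner coil,
so the flux linkage is N₂Φ = N₂B₁A₂ = μ₀n₁N₂A₂·I₁, giving M = μ₀n₁N₂A₂.
A₂ = πr² = π(2.370×10^-2 m)² = 1.7646×10^-3 m².
M = (4π×10⁻⁷)(3310)(229)(1.7646×10^-3) = 1.681×10^-3 H.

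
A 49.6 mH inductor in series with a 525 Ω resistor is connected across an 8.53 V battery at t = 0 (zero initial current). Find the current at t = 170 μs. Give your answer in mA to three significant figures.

τ = L/R = 4.960×10^-2/525 = 9.448×10^-5 s; final current I_∞ = ε/R = 8.53/525 = 1.6248×10^-2 A.
I(t) = I_∞(1 − e^(−t/τ)) with t/τ = 1.799.
I = (1.6248×10^-2)(1 − e^(−1.799)) = 1.356×10^-2 A.

I ≈ 13.6 mA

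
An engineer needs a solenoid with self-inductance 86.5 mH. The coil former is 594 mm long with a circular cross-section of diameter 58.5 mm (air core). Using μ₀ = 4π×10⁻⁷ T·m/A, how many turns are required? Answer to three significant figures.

A = π(d/2)² = π(2.925×10^-2 m)² = 2.688×10^-3 m².
From L = μ₀N²A/ℓ, N = √(Lℓ / (μ₀A)).
N = √[(8.650×10^-2)(0.594) / ((4π×10⁻⁷)×2.688×10^-3)] = √(1.521×10^7) ≈ 3900.3.

N ≈ 3900 turns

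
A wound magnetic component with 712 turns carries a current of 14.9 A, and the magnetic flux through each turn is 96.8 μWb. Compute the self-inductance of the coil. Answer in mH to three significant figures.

Self-inductance is defined by L = NΦ_B/I (flux linkage over current).
L = (712)(9.680×10^-5 Wb)/(14.9 A) = 4.626×10^-3 H.

L ≈ 4.63 mH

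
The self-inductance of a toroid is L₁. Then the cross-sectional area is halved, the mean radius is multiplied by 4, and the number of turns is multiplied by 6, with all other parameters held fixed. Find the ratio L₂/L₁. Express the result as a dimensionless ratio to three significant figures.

L₂/L₁ = 4.50

For a toroid, L ∝ μᵣN²A/R.
L₂/L₁ = (0.5) × (4)^-1 × (6)^2 = 4.50.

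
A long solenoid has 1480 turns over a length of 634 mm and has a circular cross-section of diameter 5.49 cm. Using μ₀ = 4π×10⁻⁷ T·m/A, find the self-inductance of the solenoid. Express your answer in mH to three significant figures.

A = π(d/2)² = π(2.745×10^-2 m)² = 2.367×10^-3 m².
For a long solenoid, L = μ₀N²A/ℓ.
L = (4π×10⁻⁷)(1480)²(2.367×10^-3)/(0.634 m) = 1.028×10^-2 H.

L ≈ 10.3 mH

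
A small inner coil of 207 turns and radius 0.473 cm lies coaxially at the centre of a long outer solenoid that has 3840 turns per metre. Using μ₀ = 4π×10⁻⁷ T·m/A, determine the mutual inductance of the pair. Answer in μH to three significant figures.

The outer solenoid produces a uniform field B₁ = μ₀n₁I₁ across the inner coil,
so the flux linkage is N₂Φ = N₂B₁A₂ = μ₀n₁N₂A₂·I₁, giving M = μ₀n₁N₂A₂.
A₂ = πr² = π(4.730×10^-3 m)² = 7.029×10^-5 m².
M = (4π×10⁻⁷)(3840)(207)(7.029×10^-5) = 7.021×10^-5 H.

M ≈ 70.2 μH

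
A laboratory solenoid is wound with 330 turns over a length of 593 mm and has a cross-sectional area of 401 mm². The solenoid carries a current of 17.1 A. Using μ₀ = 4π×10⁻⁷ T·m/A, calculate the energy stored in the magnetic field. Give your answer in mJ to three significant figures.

U ≈ 13.5 mJ

A = 401 mm² = 4.010×10^-4 m².
L = μ₀N²A/ℓ = (4π×10⁻⁷)(330)²(4.010×10^-4)/(0.593) = 9.254×10^-5 H.
U = ½LI² = ½(9.254×10^-5)(17.1)² = 1.353×10^-2 J.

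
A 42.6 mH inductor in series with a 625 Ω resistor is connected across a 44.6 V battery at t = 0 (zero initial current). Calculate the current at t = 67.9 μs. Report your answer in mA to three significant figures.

I ≈ 45.0 mA

τ = L/R = 4.260×10^-2/625 = 6.816×10^-5 s; final current I_∞ = ε/R = 44.6/625 = 7.136×10^-2 A.
I(t) = I_∞(1 − e^(−t/τ)) with t/τ = 0.996.
I = (7.136×10^-2)(1 − e^(−0.996)) = 4.501×10^-2 A.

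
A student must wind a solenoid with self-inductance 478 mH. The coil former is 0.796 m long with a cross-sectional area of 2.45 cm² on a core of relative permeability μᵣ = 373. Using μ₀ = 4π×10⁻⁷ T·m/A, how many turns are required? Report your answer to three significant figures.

N ≈ 1820 turns

A = 2.45 cm² = 2.450×10^-4 m².
From L = μ₀μᵣN²A/ℓ, N = √(Lℓ / (μ₀μᵣA)).
N = √[(0.478)(0.796) / ((4π×10⁻⁷)(373)×2.450×10^-4)] = √(3.313×10^6) ≈ 1820.2.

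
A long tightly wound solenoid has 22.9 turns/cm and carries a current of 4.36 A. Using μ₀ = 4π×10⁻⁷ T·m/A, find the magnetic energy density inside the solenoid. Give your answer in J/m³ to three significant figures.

B = μ₀nI = (4π×10⁻⁷)(2.290×10^3)(4.36) = 1.2547×10^-2 T.
u = B²/(2μ₀) = (1.2547×10^-2)²/(2×4π×10⁻⁷) = 62.64 J/m³.

u ≈ 62.6 J/m³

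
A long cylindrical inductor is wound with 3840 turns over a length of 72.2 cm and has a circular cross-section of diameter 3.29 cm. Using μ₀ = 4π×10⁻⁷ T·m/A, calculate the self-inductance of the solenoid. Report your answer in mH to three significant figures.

L ≈ 21.8 mH

A = π(d/2)² = π(1.645×10^-2 m)² = 8.501×10^-4 m².
For a long solenoid, L = μ₀N²A/ℓ.
L = (4π×10⁻⁷)(3840)²(8.501×10^-4)/(0.722 m) = 2.182×10^-2 H.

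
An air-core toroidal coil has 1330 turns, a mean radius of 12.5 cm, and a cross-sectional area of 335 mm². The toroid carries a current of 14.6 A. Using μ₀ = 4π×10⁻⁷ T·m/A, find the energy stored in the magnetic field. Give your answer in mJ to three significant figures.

U ≈ 101 mJ

L = μ₀N²A/(2πR) = (4π×10⁻⁷)(1330)²(3.350×10^-4)/(2π×0.125) = 9.481×10^-4 H.
U = ½LI² = ½(9.481×10^-4)(14.6)² = 0.1011 J.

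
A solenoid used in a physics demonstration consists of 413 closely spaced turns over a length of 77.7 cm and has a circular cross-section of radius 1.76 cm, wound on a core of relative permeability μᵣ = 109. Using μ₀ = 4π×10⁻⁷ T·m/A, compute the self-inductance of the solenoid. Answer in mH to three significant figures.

A = πr² = π(1.760×10^-2 m)² = 9.731×10^-4 m².
For a long solenoid, L = μ₀μᵣN²A/ℓ.
L = (4π×10⁻⁷)(109)(413)²(9.731×10^-4)/(0.777 m) = 2.926×10^-2 H.

L ≈ 29.3 mH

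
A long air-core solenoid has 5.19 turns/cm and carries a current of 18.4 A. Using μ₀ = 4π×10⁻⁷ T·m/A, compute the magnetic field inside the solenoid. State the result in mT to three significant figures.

Inside a long solenoid, B = μ₀nI.
B = (4π×10⁻⁷)(519 m⁻¹)(18.4 A) = 1.200×10^-2 T.

B ≈ 12.0 mT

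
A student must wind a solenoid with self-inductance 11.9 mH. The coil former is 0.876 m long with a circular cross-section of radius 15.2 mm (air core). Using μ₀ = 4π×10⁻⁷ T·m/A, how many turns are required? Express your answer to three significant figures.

N ≈ 3380 turns

A = πr² = π(1.520×10^-2 m)² = 7.258×10^-4 m².
From L = μ₀N²A/ℓ, N = √(Lℓ / (μ₀A)).
N = √[(1.190×10^-2)(0.876) / ((4π×10⁻⁷)×7.258×10^-4)] = √(1.143×10^7) ≈ 3380.7.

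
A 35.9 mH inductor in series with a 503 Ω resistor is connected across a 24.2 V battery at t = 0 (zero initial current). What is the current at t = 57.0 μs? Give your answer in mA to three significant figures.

τ = L/R = 3.590×10^-2/503 = 7.137×10^-5 s; final current I_∞ = ε/R = 24.2/503 = 4.811×10^-2 A.
I(t) = I_∞(1 − e^(−t/τ)) with t/τ = 0.799.
I = (4.811×10^-2)(1 − e^(−0.799)) = 2.646×10^-2 A.

I ≈ 26.5 mA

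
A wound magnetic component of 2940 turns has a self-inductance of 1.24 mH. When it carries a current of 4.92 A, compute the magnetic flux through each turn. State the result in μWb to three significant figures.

From L = NΦ_B/I, the flux per turn is Φ_B = LI/N.
Φ_B = (1.240×10^-3 H)(4.92 A)/2940 = 2.075×10^-6 Wb.

Φ_B ≈ 2.08 μWb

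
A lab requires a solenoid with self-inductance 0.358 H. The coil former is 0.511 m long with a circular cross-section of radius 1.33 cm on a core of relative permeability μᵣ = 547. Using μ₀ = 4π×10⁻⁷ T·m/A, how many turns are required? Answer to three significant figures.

N ≈ 692 turns

A = πr² = π(1.330×10^-2 m)² = 5.557×10^-4 m².
From L = μ₀μᵣN²A/ℓ, N = √(Lℓ / (μ₀μᵣA)).
N = √[(0.358)(0.511) / ((4π×10⁻⁷)(547)×5.557×10^-4)] = √(4.789×10^5) ≈ 692.0.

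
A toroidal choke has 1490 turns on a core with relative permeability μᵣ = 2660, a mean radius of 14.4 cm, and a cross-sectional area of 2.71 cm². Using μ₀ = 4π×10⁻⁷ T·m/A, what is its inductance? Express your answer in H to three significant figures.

For a thin toroid, L = μ₀μᵣN²A/(2πR).
L = (4π×10⁻⁷)(2660)(1490)²(2.710×10^-4) / (2π×0.144 m) = 2.223 H.

L ≈ 2.22 H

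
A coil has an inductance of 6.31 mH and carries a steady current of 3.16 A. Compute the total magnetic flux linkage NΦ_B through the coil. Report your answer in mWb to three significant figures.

From L = NΦ_B/I, the flux linkage is NΦ_B = LI.
NΦ_B = (6.310×10^-3 H)(3.16 A) = 1.994×10^-2 Wb.

NΦ_B ≈ 19.9 mWb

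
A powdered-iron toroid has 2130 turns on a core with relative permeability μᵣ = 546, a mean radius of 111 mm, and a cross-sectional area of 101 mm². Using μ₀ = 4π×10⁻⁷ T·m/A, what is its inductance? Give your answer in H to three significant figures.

L ≈ 0.451 H

For a thin toroid, L = μ₀μᵣN²A/(2πR).
L = (4π×10⁻⁷)(546)(2130)²(1.010×10^-4) / (2π×0.111 m) = 0.4508 H.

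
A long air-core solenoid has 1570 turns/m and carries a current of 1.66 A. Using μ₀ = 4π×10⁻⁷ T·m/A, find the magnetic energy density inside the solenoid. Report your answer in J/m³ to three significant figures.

B = μ₀nI = (4π×10⁻⁷)(1.570×10^3)(1.66) = 3.275×10^-3 T.
u = B²/(2μ₀) = (3.275×10^-3)²/(2×4π×10⁻⁷) = 4.268 J/m³.

u ≈ 4.27 J/m³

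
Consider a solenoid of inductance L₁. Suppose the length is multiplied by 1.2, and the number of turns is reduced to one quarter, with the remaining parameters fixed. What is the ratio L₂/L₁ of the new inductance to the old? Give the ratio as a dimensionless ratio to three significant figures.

L₂/L₁ = 0.0521

For a solenoid, L ∝ μᵣN²A/ℓ.
L₂/L₁ = (1.2)^-1 × (0.25)^2 = 0.0521.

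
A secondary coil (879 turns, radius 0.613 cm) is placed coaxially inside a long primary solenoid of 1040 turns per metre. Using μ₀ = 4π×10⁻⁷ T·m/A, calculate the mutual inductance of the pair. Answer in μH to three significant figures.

M ≈ 136 μH

The outer solenoid produces a uniform field B₁ = μ₀n₁I₁ across the inner coil,
so the flux linkage is N₂Φ = N₂B₁A₂ = μ₀n₁N₂A₂·I₁, giving M = μ₀n₁N₂A₂.
A₂ = πr² = π(6.130×10^-3 m)² = 1.181×10^-4 m².
M = (4π×10⁻⁷)(1040)(879)(1.181×10^-4) = 1.356×10^-4 H.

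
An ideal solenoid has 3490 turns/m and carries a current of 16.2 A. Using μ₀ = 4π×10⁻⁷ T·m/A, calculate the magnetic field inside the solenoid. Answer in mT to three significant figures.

Inside a long solenoid, B = μ₀nI.
B = (4π×10⁻⁷)(3.490×10^3 m⁻¹)(16.2 A) = 7.1048×10^-2 T.

B ≈ 71.0 mT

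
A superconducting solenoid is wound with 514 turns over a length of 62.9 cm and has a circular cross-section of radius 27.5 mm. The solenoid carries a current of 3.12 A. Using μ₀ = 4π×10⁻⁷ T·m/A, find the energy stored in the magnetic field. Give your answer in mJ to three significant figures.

A = πr² = π(2.750×10^-2 m)² = 2.376×10^-3 m².
L = μ₀N²A/ℓ = (4π×10⁻⁷)(514)²(2.376×10^-3)/(0.629) = 1.254×10^-3 H.
U = ½LI² = ½(1.254×10^-3)(3.12)² = 6.104×10^-3 J.

U ≈ 6.10 mJ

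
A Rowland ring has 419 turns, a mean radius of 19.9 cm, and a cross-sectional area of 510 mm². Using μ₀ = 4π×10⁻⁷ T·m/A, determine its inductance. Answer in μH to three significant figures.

L ≈ 90.0 μH

For a thin toroid, L = μ₀N²A/(2πR).
L = (4π×10⁻⁷)(419)²(5.100×10^-4) / (2π×0.199 m) = 8.999×10^-5 H.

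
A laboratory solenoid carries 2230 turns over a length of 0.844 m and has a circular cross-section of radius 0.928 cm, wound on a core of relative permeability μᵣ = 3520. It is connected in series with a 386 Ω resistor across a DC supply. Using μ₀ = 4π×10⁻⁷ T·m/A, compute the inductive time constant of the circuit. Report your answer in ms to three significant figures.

A = πr² = π(9.280×10^-3 m)² = 2.705×10^-4 m².
L = μ₀μᵣN²A/ℓ = (4π×10⁻⁷)(3520)(2230)²(2.705×10^-4)/(0.844) = 7.051 H.
τ = L/R = (7.051)/(386) = 1.827×10^-2 s.

τ ≈ 18.3 ms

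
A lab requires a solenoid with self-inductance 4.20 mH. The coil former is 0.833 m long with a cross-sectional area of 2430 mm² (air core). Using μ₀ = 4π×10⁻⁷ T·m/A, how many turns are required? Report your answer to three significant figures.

N ≈ 1070 turns

A = 2430 mm² = 2.430×10^-3 m².
From L = μ₀N²A/ℓ, N = √(Lℓ / (μ₀A)).
N = √[(4.200×10^-3)(0.833) / ((4π×10⁻⁷)×2.430×10^-3)] = √(1.146×10^6) ≈ 1070.4.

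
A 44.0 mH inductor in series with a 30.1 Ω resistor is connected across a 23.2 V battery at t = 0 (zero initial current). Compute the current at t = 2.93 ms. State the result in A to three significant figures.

τ = L/R = 4.400×10^-2/30.1 = 1.462×10^-3 s; final current I_∞ = ε/R = 23.2/30.1 = 0.7708 A.
I(t) = I_∞(1 − e^(−t/τ)) with t/τ = 2.004.
I = (0.7708)(1 − e^(−2.004)) = 0.6669 A.

I ≈ 0.667 A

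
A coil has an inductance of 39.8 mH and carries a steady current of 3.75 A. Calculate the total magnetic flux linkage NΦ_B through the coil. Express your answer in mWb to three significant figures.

From L = NΦ_B/I, the flux linkage is NΦ_B = LI.
NΦ_B = (3.980×10^-2 H)(3.75 A) = 0.1492 Wb.

NΦ_B ≈ 149 mWb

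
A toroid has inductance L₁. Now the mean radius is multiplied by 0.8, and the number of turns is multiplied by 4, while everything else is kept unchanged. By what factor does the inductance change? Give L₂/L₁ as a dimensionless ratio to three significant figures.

L₂/L₁ = 20.0

For a toroid, L ∝ μᵣN²A/R.
L₂/L₁ = (0.8)^-1 × (4)^2 = 20.0.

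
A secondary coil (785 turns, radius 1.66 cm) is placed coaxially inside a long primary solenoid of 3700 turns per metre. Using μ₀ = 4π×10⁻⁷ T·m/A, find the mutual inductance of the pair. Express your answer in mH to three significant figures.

M ≈ 3.16 mH

The outer solenoid produces a uniform field B₁ = μ₀n₁I₁ across the inner coil,
so the flux linkage is N₂Φ = N₂B₁A₂ = μ₀n₁N₂A₂·I₁, giving M = μ₀n₁N₂A₂.
A₂ = πr² = π(1.660×10^-2 m)² = 8.657×10^-4 m².
M = (4π×10⁻⁷)(3700)(785)(8.657×10^-4) = 3.160×10^-3 H.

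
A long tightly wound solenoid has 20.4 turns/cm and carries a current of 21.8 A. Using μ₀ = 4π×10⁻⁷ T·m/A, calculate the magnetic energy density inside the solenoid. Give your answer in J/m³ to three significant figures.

B = μ₀nI = (4π×10⁻⁷)(2.040×10^3)(21.8) = 5.589×10^-2 T.
u = B²/(2μ₀) = (5.589×10^-2)²/(2×4π×10⁻⁷) = 1.243×10^3 J/m³.

u ≈ 1240 J/m³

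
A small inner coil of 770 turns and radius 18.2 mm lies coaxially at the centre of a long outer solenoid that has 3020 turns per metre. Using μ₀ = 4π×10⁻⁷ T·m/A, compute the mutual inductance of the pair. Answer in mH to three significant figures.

M ≈ 3.04 mH

The outer solenoid produces a uniform field B₁ = μ₀n₁I₁ across the inner coil,
so the flux linkage is N₂Φ = N₂B₁A₂ = μ₀n₁N₂A₂·I₁, giving M = μ₀n₁N₂A₂.
A₂ = πr² = π(1.820×10^-2 m)² = 1.041×10^-3 m².
M = (4π×10⁻⁷)(3020)(770)(1.041×10^-3) = 3.041×10^-3 H.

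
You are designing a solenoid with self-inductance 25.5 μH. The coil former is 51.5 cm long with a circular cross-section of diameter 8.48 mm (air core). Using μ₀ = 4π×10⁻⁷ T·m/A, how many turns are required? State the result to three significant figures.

A = π(d/2)² = π(4.240×10^-3 m)² = 5.648×10^-5 m².
From L = μ₀N²A/ℓ, N = √(Lℓ / (μ₀A)).
N = √[(2.550×10^-5)(0.515) / ((4π×10⁻⁷)×5.648×10^-5)] = √(1.850×10^5) ≈ 430.2.

N ≈ 430 turns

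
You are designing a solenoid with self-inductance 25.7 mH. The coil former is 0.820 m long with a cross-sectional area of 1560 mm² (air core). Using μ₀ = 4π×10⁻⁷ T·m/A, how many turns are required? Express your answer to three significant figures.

N ≈ 3280 turns

A = 1560 mm² = 1.560×10^-3 m².
From L = μ₀N²A/ℓ, N = √(Lℓ / (μ₀A)).
N = √[(2.570×10^-2)(0.82) / ((4π×10⁻⁷)×1.560×10^-3)] = √(1.075×10^7) ≈ 3278.7.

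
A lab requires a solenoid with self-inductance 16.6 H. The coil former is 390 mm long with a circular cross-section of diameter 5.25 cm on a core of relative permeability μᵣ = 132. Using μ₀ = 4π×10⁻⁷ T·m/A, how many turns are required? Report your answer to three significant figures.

N ≈ 4250 turns

A = π(d/2)² = π(2.625×10^-2 m)² = 2.1648×10^-3 m².
From L = μ₀μᵣN²A/ℓ, N = √(Lℓ / (μ₀μᵣA)).
N = √[(16.6)(0.39) / ((4π×10⁻⁷)(132)×2.1648×10^-3)] = √(1.803×10^7) ≈ 4246.1.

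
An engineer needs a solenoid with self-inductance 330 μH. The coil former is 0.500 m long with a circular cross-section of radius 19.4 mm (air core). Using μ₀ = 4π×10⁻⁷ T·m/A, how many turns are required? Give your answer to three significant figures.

N ≈ 333 turns

A = πr² = π(1.940×10^-2 m)² = 1.182×10^-3 m².
From L = μ₀N²A/ℓ, N = √(Lℓ / (μ₀A)).
N = √[(3.300×10^-4)(0.5) / ((4π×10⁻⁷)×1.182×10^-3)] = √(1.111×10^5) ≈ 333.2.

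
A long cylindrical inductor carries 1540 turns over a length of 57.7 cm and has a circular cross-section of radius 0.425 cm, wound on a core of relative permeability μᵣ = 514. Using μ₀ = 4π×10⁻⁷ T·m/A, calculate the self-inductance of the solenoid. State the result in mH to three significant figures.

A = πr² = π(4.250×10^-3 m)² = 5.6745×10^-5 m².
For a long solenoid, L = μ₀μᵣN²A/ℓ.
L = (4π×10⁻⁷)(514)(1540)²(5.6745×10^-5)/(0.577 m) = 0.1506 H.

L ≈ 151 mH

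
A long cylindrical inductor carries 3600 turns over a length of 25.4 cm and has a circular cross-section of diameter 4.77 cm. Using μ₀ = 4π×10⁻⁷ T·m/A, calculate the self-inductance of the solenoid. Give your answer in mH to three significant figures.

A = π(d/2)² = π(2.385×10^-2 m)² = 1.787×10^-3 m².
For a long solenoid, L = μ₀N²A/ℓ.
L = (4π×10⁻⁷)(3600)²(1.787×10^-3)/(0.254 m) = 0.1146 H.

L ≈ 115 mH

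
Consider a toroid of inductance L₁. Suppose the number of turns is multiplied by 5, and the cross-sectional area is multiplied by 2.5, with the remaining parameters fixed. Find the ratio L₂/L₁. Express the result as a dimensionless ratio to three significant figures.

For a toroid, L ∝ μᵣN²A/R.
L₂/L₁ = (5)^2 × (2.5) = 62.5.

L₂/L₁ = 62.5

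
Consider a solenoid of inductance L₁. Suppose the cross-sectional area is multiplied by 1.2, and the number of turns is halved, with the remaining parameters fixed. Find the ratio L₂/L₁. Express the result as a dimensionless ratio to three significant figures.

L₂/L₁ = 0.300

For a solenoid, L ∝ μᵣN²A/ℓ.
L₂/L₁ = (1.2) × (0.5)^2 = 0.300.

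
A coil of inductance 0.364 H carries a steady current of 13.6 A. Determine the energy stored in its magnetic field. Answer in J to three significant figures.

U ≈ 33.7 J

Stored magnetic energy: U = ½LI².
U = ½(0.364 H)(13.6 A)² = 33.66 J.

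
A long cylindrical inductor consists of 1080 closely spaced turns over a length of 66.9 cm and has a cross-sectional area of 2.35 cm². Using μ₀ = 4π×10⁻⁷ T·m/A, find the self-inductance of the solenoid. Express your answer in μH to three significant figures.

A = 2.35 cm² = 2.350×10^-4 m².
For a long solenoid, L = μ₀N²A/ℓ.
L = (4π×10⁻⁷)(1080)²(2.350×10^-4)/(0.669 m) = 5.149×10^-4 H.

L ≈ 515 μH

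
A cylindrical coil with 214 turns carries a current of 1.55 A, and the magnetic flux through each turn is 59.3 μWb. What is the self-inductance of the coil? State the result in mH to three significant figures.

L ≈ 8.19 mH

Self-inductance is defined by L = NΦ_B/I (flux linkage over current).
L = (214)(5.930×10^-5 Wb)/(1.55 A) = 8.187×10^-3 H.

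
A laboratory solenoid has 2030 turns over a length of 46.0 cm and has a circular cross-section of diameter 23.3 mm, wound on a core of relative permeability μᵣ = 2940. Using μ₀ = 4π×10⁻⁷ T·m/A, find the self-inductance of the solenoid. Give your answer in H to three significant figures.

A = π(d/2)² = π(1.165×10^-2 m)² = 4.264×10^-4 m².
For a long solenoid, L = μ₀μᵣN²A/ℓ.
L = (4π×10⁻⁷)(2940)(2030)²(4.264×10^-4)/(0.46 m) = 14.11 H.

L ≈ 14.1 H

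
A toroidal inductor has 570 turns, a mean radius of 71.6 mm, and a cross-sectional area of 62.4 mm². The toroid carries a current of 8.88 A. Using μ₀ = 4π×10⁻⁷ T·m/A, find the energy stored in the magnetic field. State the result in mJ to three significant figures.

L = μ₀N²A/(2πR) = (4π×10⁻⁷)(570)²(6.240×10^-5)/(2π×7.160×10^-2) = 5.663×10^-5 H.
U = ½LI² = ½(5.663×10^-5)(8.88)² = 2.233×10^-3 J.

U ≈ 2.23 mJ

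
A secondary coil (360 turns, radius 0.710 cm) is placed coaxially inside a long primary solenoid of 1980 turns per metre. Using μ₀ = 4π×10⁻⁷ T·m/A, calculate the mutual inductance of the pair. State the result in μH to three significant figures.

M ≈ 142 μH

The outer solenoid produces a uniform field B₁ = μ₀n₁I₁ across the inner coil,
so the flux linkage is N₂Φ = N₂B₁A₂ = μ₀n₁N₂A₂·I₁, giving M = μ₀n₁N₂A₂.
A₂ = πr² = π(7.100×10^-3 m)² = 1.584×10^-4 m².
M = (4π×10⁻⁷)(1980)(360)(1.584×10^-4) = 1.419×10^-4 H.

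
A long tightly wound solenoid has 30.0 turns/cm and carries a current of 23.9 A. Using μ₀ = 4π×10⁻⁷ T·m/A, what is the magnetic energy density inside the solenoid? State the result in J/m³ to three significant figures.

u ≈ 3230 J/m³

B = μ₀nI = (4π×10⁻⁷)(3.000×10^3)(23.9) = 9.010×10^-2 T.
u = B²/(2μ₀) = (9.010×10^-2)²/(2×4π×10⁻⁷) = 3.230×10^3 J/m³.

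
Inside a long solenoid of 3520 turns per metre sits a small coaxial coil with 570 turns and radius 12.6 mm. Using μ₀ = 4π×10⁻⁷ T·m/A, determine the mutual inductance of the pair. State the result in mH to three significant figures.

The outer solenoid produces a uniform field B₁ = μ₀n₁I₁ across the inner coil,
so the flux linkage is N₂Φ = N₂B₁A₂ = μ₀n₁N₂A₂·I₁, giving M = μ₀n₁N₂A₂.
A₂ = πr² = π(1.260×10^-2 m)² = 4.988×10^-4 m².
M = (4π×10⁻⁷)(3520)(570)(4.988×10^-4) = 1.258×10^-3 H.

M ≈ 1.26 mH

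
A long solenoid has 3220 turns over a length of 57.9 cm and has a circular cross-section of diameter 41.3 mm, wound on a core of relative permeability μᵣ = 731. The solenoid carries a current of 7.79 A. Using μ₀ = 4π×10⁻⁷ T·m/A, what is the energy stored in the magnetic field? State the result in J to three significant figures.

U ≈ 669 J

A = π(d/2)² = π(2.065×10^-2 m)² = 1.340×10^-3 m².
L = μ₀μᵣN²A/ℓ = (4π×10⁻⁷)(731)(3220)²(1.340×10^-3)/(0.579) = 22.04 H.
U = ½LI² = ½(22.04)(7.79)² = 668.6 J.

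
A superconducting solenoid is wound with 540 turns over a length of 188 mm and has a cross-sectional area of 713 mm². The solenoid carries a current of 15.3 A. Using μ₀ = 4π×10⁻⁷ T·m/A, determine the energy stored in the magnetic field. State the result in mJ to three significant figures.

U ≈ 163 mJ

A = 713 mm² = 7.130×10^-4 m².
L = μ₀N²A/ℓ = (4π×10⁻⁷)(540)²(7.130×10^-4)/(0.188) = 1.390×10^-3 H.
U = ½LI² = ½(1.390×10^-3)(15.3)² = 0.1627 J.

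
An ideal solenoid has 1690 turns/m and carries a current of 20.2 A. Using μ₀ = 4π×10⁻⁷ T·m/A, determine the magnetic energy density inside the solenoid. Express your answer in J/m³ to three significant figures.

u ≈ 732 J/m³

B = μ₀nI = (4π×10⁻⁷)(1.690×10^3)(20.2) = 4.290×10^-2 T.
u = B²/(2μ₀) = (4.290×10^-2)²/(2×4π×10⁻⁷) = 732.2 J/m³.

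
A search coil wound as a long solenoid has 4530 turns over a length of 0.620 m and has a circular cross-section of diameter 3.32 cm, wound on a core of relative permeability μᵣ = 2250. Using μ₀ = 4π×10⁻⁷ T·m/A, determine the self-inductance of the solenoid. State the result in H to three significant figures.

A = π(d/2)² = π(1.660×10^-2 m)² = 8.657×10^-4 m².
For a long solenoid, L = μ₀μᵣN²A/ℓ.
L = (4π×10⁻⁷)(2250)(4530)²(8.657×10^-4)/(0.62 m) = 81.01 H.

L ≈ 81.0 H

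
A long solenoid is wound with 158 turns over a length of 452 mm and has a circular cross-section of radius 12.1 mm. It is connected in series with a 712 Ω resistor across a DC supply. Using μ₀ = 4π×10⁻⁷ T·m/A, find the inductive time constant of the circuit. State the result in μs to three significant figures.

τ ≈ 0.0448 μs

A = πr² = π(1.210×10^-2 m)² = 4.600×10^-4 m².
L = μ₀N²A/ℓ = (4π×10⁻⁷)(158)²(4.600×10^-4)/(0.452) = 3.192×10^-5 H.
τ = L/R = (3.192×10^-5)/(712) = 4.484×10^-8 s.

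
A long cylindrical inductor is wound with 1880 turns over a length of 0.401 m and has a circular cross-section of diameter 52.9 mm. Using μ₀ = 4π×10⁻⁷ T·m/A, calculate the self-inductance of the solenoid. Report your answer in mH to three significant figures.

L ≈ 24.3 mH

A = π(d/2)² = π(2.645×10^-2 m)² = 2.198×10^-3 m².
For a long solenoid, L = μ₀N²A/ℓ.
L = (4π×10⁻⁷)(1880)²(2.198×10^-3)/(0.401 m) = 2.434×10^-2 H.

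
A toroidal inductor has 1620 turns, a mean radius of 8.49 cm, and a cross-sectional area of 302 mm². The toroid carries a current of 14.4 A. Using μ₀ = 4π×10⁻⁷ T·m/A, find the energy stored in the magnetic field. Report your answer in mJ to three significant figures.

L = μ₀N²A/(2πR) = (4π×10⁻⁷)(1620)²(3.020×10^-4)/(2π×8.490×10^-2) = 1.867×10^-3 H.
U = ½LI² = ½(1.867×10^-3)(14.4)² = 0.1936 J.

U ≈ 194 mJ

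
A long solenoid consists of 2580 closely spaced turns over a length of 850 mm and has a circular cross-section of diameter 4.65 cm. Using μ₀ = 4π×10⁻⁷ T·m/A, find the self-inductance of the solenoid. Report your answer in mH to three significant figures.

L ≈ 16.7 mH

A = π(d/2)² = π(2.325×10^-2 m)² = 1.698×10^-3 m².
For a long solenoid, L = μ₀N²A/ℓ.
L = (4π×10⁻⁷)(2580)²(1.698×10^-3)/(0.85 m) = 1.671×10^-2 H.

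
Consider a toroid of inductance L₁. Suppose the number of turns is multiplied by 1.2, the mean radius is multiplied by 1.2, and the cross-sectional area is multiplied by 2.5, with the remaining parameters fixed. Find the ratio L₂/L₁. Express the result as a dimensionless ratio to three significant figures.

L₂/L₁ = 3.00

For a toroid, L ∝ μᵣN²A/R.
L₂/L₁ = (1.2)^2 × (1.2)^-1 × (2.5) = 3.00.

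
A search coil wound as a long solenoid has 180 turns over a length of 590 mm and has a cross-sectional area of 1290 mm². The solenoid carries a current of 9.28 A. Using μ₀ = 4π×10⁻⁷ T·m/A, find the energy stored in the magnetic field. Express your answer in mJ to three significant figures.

U ≈ 3.83 mJ

A = 1290 mm² = 1.290×10^-3 m².
L = μ₀N²A/ℓ = (4π×10⁻⁷)(180)²(1.290×10^-3)/(0.59) = 8.902×10^-5 H.
U = ½LI² = ½(8.902×10^-5)(9.28)² = 3.833×10^-3 J.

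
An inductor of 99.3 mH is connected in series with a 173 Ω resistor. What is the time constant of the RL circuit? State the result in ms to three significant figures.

τ = L/R = (9.930×10^-2 H)/(173 Ω) = 5.740×10^-4 s.

τ ≈ 0.574 ms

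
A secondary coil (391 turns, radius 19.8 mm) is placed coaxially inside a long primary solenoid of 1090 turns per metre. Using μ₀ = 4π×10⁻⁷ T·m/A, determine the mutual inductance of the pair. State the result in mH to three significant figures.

The outer solenoid produces a uniform field B₁ = μ₀n₁I₁ across the inner coil,
so the flux linkage is N₂Φ = N₂B₁A₂ = μ₀n₁N₂A₂·I₁, giving M = μ₀n₁N₂A₂.
A₂ = πr² = π(1.980×10^-2 m)² = 1.232×10^-3 m².
M = (4π×10⁻⁷)(1090)(391)(1.232×10^-3) = 6.596×10^-4 H.

M ≈ 0.660 mH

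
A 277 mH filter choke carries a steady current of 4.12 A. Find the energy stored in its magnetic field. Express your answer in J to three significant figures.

U ≈ 2.35 J

Stored magnetic energy: U = ½LI².
U = ½(0.277 H)(4.12 A)² = 2.351 J.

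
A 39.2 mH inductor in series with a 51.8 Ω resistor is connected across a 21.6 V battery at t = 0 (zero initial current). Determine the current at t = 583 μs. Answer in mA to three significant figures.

τ = L/R = 3.920×10^-2/51.8 = 7.568×10^-4 s; final current I_∞ = ε/R = 21.6/51.8 = 0.417 A.
I(t) = I_∞(1 − e^(−t/τ)) with t/τ = 0.770.
I = (0.417)(1 − e^(−0.770)) = 0.224 A.

I ≈ 224 mA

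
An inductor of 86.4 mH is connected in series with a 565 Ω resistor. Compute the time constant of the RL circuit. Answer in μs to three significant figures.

τ ≈ 153 μs

τ = L/R = (8.640×10^-2 H)/(565 Ω) = 1.529×10^-4 s.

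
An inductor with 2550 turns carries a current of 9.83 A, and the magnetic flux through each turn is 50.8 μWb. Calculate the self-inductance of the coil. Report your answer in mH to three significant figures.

L ≈ 13.2 mH

Self-inductance is defined by L = NΦ_B/I (flux linkage over current).
L = (2550)(5.080×10^-5 Wb)/(9.83 A) = 1.318×10^-2 H.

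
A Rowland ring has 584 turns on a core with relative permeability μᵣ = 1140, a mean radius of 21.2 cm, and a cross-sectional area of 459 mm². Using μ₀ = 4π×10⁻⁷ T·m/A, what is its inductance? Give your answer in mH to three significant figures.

For a thin toroid, L = μ₀μᵣN²A/(2πR).
L = (4π×10⁻⁷)(1140)(584)²(4.590×10^-4) / (2π×0.212 m) = 0.1684 H.

L ≈ 168 mH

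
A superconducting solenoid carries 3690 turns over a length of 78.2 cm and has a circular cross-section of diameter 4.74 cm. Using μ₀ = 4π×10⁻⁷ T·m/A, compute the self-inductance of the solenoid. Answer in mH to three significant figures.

A = π(d/2)² = π(2.370×10^-2 m)² = 1.7646×10^-3 m².
For a long solenoid, L = μ₀N²A/ℓ.
L = (4π×10⁻⁷)(3690)²(1.7646×10^-3)/(0.782 m) = 3.861×10^-2 H.

L ≈ 38.6 mH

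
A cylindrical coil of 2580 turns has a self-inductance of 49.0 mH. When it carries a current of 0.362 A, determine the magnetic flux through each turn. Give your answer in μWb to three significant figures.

Φ_B ≈ 6.88 μWb

From L = NΦ_B/I, the flux per turn is Φ_B = LI/N.
Φ_B = (4.900×10^-2 H)(0.362 A)/2580 = 6.875×10^-6 Wb.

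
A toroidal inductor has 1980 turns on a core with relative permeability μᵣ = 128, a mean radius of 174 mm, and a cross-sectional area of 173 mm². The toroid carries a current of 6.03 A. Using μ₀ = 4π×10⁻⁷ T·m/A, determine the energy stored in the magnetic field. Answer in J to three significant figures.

U ≈ 1.81 J

L = μ₀μᵣN²A/(2πR) = (4π×10⁻⁷)(128)(1980)²(1.730×10^-4)/(2π×0.174) = 9.979×10^-2 H.
U = ½LI² = ½(9.979×10^-2)(6.03)² = 1.814 J.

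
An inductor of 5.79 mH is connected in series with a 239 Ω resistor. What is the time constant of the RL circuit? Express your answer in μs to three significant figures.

τ ≈ 24.2 μs

τ = L/R = (5.790×10^-3 H)/(239 Ω) = 2.423×10^-5 s.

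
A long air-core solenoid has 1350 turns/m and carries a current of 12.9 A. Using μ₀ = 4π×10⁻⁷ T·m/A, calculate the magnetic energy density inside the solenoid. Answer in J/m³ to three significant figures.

B = μ₀nI = (4π×10⁻⁷)(1.350×10^3)(12.9) = 2.188×10^-2 T.
u = B²/(2μ₀) = (2.188×10^-2)²/(2×4π×10⁻⁷) = 190.6 J/m³.

u ≈ 191 J/m³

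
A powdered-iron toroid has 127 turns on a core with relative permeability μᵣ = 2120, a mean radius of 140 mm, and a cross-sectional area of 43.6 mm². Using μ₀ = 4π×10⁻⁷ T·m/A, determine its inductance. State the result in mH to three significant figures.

L ≈ 2.13 mH

For a thin toroid, L = μ₀μᵣN²A/(2πR).
L = (4π×10⁻⁷)(2120)(127)²(4.360×10^-5) / (2π×0.14 m) = 2.130×10^-3 H.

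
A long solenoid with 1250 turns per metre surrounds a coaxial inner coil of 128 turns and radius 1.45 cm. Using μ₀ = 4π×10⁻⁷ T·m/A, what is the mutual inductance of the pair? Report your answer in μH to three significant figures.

M ≈ 133 μH

The outer solenoid produces a uniform field B₁ = μ₀n₁I₁ across the inner coil,
so the flux linkage is N₂Φ = N₂B₁A₂ = μ₀n₁N₂A₂·I₁, giving M = μ₀n₁N₂A₂.
A₂ = πr² = π(1.450×10^-2 m)² = 6.605×10^-4 m².
M = (4π×10⁻⁷)(1250)(128)(6.605×10^-4) = 1.328×10^-4 H.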